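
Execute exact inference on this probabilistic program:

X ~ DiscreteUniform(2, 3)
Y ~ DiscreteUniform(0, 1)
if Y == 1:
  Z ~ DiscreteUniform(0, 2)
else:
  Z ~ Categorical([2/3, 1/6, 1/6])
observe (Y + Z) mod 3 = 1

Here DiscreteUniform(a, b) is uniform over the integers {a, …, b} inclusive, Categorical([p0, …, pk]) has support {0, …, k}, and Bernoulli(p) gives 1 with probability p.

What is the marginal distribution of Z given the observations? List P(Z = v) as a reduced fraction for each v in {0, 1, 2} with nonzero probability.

P(Z=0) = 2/3, P(Z=1) = 1/3

Enumerate traces; 4 have nonzero weight after conditioning:
  (X=2, Y=0, Z=1) weight 1/24
  (X=2, Y=1, Z=0) weight 1/12
  (X=3, Y=0, Z=1) weight 1/24
  (X=3, Y=1, Z=0) weight 1/12
Group by Z:
  weight(Z=0) = 1/6
  weight(Z=1) = 1/12
Total weight = 1/6 + 1/12 = 1/4
P(Z=0 | obs) = 1/6 / 1/4 = 2/3
P(Z=1 | obs) = 1/12 / 1/4 = 1/3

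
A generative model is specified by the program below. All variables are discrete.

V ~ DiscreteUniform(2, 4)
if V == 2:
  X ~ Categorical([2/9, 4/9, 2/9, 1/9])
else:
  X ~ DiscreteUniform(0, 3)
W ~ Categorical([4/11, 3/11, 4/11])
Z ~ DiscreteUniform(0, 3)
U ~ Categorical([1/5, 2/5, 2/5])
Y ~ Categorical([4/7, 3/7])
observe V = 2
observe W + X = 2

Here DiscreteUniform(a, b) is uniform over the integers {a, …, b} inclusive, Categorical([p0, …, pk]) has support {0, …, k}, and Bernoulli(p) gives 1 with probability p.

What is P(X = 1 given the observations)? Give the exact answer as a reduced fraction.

Enumerate traces; 72 have nonzero weight after conditioning:
  (V=2, X=0, W=2, Z=0, U=0, Y=0) weight 8/10395
  (V=2, X=0, W=2, Z=0, U=0, Y=1) weight 2/3465
  (V=2, X=0, W=2, Z=0, U=1, Y=0) weight 16/10395
  (V=2, X=0, W=2, Z=0, U=1, Y=1) weight 4/3465
  (V=2, X=0, W=2, Z=0, U=2, Y=0) weight 16/10395
  (V=2, X=0, W=2, Z=0, U=2, Y=1) weight 4/3465
  (V=2, X=0, W=2, Z=1, U=0, Y=0) weight 8/10395
  (V=2, X=0, W=2, Z=1, U=0, Y=1) weight 2/3465
  (V=2, X=1, W=1, Z=0, U=0, Y=0) weight 4/3465
  (V=2, X=2, W=0, Z=0, U=0, Y=0) weight 8/10395
  … 62 more
Group by X:
  weight(X=0) = 8/297
  weight(X=1) = 4/99
  weight(X=2) = 8/297
Total weight = 8/297 + 4/99 + 8/297 = 28/297
P(X=0 | obs) = 8/297 / 28/297 = 2/7
P(X=1 | obs) = 4/99 / 28/297 = 3/7
P(X=2 | obs) = 8/297 / 28/297 = 2/7

P(X = 1 | obs) = 3/7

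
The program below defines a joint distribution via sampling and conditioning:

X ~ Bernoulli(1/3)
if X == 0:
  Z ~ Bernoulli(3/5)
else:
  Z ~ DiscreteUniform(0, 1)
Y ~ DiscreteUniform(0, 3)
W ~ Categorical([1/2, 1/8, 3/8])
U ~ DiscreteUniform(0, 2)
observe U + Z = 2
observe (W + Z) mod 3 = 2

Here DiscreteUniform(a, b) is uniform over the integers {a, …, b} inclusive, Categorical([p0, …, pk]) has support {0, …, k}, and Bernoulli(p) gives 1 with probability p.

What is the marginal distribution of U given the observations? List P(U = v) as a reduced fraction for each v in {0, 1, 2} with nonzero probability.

P(U=1) = 17/56, P(U=2) = 39/56

Enumerate traces; 16 have nonzero weight after conditioning:
  (X=0, Z=0, Y=0, W=2, U=2) weight 1/120
  (X=0, Z=0, Y=1, W=2, U=2) weight 1/120
  (X=0, Z=0, Y=2, W=2, U=2) weight 1/120
  (X=0, Z=0, Y=3, W=2, U=2) weight 1/120
  (X=0, Z=1, Y=0, W=1, U=1) weight 1/240
  (X=0, Z=1, Y=1, W=1, U=1) weight 1/240
  (X=0, Z=1, Y=2, W=1, U=1) weight 1/240
  (X=0, Z=1, Y=3, W=1, U=1) weight 1/240
  … 8 more
Group by U:
  weight(U=1) = 17/720
  weight(U=2) = 13/240
Total weight = 17/720 + 13/240 = 7/90
P(U=1 | obs) = 17/720 / 7/90 = 17/56
P(U=2 | obs) = 13/240 / 7/90 = 39/56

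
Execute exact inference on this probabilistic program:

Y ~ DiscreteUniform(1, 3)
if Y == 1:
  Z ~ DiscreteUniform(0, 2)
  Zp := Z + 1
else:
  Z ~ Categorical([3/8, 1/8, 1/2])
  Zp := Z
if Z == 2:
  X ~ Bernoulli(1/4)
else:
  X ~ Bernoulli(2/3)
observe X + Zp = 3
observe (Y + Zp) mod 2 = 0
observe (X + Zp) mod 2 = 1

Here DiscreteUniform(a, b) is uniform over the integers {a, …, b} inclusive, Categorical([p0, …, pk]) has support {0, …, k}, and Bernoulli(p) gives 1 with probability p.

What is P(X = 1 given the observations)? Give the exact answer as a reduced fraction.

Enumerate traces; 2 have nonzero weight after conditioning:
  (Y=1, Z=2, X=0) weight 1/12
  (Y=2, Z=2, X=1) weight 1/24
Group by X:
  weight(X=0) = 1/12
  weight(X=1) = 1/24
Total weight = 1/12 + 1/24 = 1/8
P(X=0 | obs) = 1/12 / 1/8 = 2/3
P(X=1 | obs) = 1/24 / 1/8 = 1/3

P(X = 1 | obs) = 1/3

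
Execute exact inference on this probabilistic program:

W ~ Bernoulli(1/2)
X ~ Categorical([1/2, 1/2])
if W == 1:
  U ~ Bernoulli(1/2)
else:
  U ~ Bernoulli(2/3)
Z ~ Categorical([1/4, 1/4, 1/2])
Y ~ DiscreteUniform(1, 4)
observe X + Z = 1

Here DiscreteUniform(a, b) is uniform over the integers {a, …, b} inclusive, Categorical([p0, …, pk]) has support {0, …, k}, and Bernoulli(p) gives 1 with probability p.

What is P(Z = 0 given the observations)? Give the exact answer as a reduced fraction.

P(Z = 0 | obs) = 1/2

Enumerate traces; 32 have nonzero weight after conditioning:
  (W=0, X=0, U=0, Z=1, Y=1) weight 1/192
  (W=0, X=0, U=0, Z=1, Y=2) weight 1/192
  (W=0, X=0, U=0, Z=1, Y=3) weight 1/192
  (W=0, X=0, U=0, Z=1, Y=4) weight 1/192
  (W=0, X=0, U=1, Z=1, Y=1) weight 1/96
  (W=0, X=0, U=1, Z=1, Y=2) weight 1/96
  (W=0, X=0, U=1, Z=1, Y=3) weight 1/96
  (W=0, X=0, U=1, Z=1, Y=4) weight 1/96
  (W=0, X=1, U=0, Z=0, Y=1) weight 1/192
  … 23 more
Group by Z:
  weight(Z=0) = 1/8
  weight(Z=1) = 1/8
Total weight = 1/8 + 1/8 = 1/4
P(Z=0 | obs) = 1/8 / 1/4 = 1/2
P(Z=1 | obs) = 1/8 / 1/4 = 1/2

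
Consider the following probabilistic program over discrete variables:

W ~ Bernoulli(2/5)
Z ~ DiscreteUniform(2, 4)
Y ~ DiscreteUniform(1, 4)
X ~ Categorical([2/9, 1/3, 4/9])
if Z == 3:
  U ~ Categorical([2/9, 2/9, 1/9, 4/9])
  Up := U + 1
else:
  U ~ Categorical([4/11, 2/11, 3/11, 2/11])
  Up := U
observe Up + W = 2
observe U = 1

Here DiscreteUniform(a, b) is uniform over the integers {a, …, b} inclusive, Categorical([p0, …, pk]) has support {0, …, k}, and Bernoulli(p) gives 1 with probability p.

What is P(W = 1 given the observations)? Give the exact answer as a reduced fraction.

Enumerate traces; 36 have nonzero weight after conditioning:
  (W=0, Z=3, Y=1, X=0, U=1) weight 1/405
  (W=0, Z=3, Y=1, X=1, U=1) weight 1/270
  (W=0, Z=3, Y=1, X=2, U=1) weight 2/405
  (W=0, Z=3, Y=2, X=0, U=1) weight 1/405
  (W=0, Z=3, Y=2, X=1, U=1) weight 1/270
  (W=0, Z=3, Y=2, X=2, U=1) weight 2/405
  (W=0, Z=3, Y=3, X=0, U=1) weight 1/405
  (W=0, Z=3, Y=3, X=1, U=1) weight 1/270
  (W=1, Z=2, Y=1, X=0, U=1) weight 2/1485
  … 27 more
Group by W:
  weight(W=0) = 2/45
  weight(W=1) = 8/165
Total weight = 2/45 + 8/165 = 46/495
P(W=0 | obs) = 2/45 / 46/495 = 11/23
P(W=1 | obs) = 8/165 / 46/495 = 12/23

P(W = 1 | obs) = 12/23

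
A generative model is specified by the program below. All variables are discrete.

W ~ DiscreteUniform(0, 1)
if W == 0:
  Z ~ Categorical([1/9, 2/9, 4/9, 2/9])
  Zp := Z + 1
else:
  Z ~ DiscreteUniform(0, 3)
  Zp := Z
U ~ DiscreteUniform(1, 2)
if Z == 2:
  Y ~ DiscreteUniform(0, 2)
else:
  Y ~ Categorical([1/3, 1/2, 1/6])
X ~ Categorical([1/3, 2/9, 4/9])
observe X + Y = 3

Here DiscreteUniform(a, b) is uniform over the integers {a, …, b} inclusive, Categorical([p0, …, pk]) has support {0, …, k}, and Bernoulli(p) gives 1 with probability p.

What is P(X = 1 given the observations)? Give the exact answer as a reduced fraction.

P(X = 1 | obs) = 97/479

Enumerate traces; 32 have nonzero weight after conditioning:
  (W=0, Z=0, U=1, Y=1, X=2) weight 1/162
  (W=0, Z=0, U=1, Y=2, X=1) weight 1/972
  (W=0, Z=0, U=2, Y=1, X=2) weight 1/162
  (W=0, Z=0, U=2, Y=2, X=1) weight 1/972
  (W=0, Z=1, U=1, Y=1, X=2) weight 1/81
  (W=0, Z=1, U=1, Y=2, X=1) weight 1/486
  (W=0, Z=1, U=2, Y=1, X=2) weight 1/81
  (W=0, Z=1, U=2, Y=2, X=1) weight 1/486
  … 24 more
Group by X:
  weight(X=1) = 97/1944
  weight(X=2) = 191/972
Total weight = 97/1944 + 191/972 = 479/1944
P(X=1 | obs) = 97/1944 / 479/1944 = 97/479
P(X=2 | obs) = 191/972 / 479/1944 = 382/479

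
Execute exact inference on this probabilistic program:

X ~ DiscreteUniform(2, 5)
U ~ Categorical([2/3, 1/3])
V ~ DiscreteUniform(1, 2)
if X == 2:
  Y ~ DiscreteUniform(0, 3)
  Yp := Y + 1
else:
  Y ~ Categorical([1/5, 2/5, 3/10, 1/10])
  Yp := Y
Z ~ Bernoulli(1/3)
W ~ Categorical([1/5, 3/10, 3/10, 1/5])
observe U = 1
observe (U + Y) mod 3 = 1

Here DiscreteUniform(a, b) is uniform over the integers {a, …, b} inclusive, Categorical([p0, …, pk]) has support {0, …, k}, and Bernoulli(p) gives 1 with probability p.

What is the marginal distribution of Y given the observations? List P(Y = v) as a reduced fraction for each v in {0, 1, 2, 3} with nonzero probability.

P(Y=0) = 17/28, P(Y=3) = 11/28

Enumerate traces; 128 have nonzero weight after conditioning:
  (X=2, U=1, V=1, Y=0, Z=0, W=0) weight 1/720
  (X=2, U=1, V=1, Y=0, Z=0, W=1) weight 1/480
  (X=2, U=1, V=1, Y=0, Z=0, W=2) weight 1/480
  (X=2, U=1, V=1, Y=0, Z=0, W=3) weight 1/720
  (X=2, U=1, V=1, Y=0, Z=1, W=0) weight 1/1440
  (X=2, U=1, V=1, Y=0, Z=1, W=1) weight 1/960
  (X=2, U=1, V=1, Y=0, Z=1, W=2) weight 1/960
  (X=2, U=1, V=1, Y=0, Z=1, W=3) weight 1/1440
  (X=2, U=1, V=1, Y=3, Z=0, W=0) weight 1/720
  … 119 more
Group by Y:
  weight(Y=0) = 17/240
  weight(Y=3) = 11/240
Total weight = 17/240 + 11/240 = 7/60
P(Y=0 | obs) = 17/240 / 7/60 = 17/28
P(Y=3 | obs) = 11/240 / 7/60 = 11/28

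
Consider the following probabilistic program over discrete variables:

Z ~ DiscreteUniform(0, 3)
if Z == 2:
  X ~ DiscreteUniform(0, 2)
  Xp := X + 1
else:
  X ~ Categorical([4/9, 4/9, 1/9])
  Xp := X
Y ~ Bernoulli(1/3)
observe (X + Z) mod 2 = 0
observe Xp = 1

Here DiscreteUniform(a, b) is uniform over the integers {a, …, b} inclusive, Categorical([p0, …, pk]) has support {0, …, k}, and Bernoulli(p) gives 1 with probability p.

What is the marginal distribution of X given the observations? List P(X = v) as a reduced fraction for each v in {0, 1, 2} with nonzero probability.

P(X=0) = 3/11, P(X=1) = 8/11

Enumerate traces; 6 have nonzero weight after conditioning:
  (Z=1, X=1, Y=0) weight 2/27
  (Z=1, X=1, Y=1) weight 1/27
  (Z=2, X=0, Y=0) weight 1/18
  (Z=2, X=0, Y=1) weight 1/36
  (Z=3, X=1, Y=0) weight 2/27
  (Z=3, X=1, Y=1) weight 1/27
Group by X:
  weight(X=0) = 1/12
  weight(X=1) = 2/9
Total weight = 1/12 + 2/9 = 11/36
P(X=0 | obs) = 1/12 / 11/36 = 3/11
P(X=1 | obs) = 2/9 / 11/36 = 8/11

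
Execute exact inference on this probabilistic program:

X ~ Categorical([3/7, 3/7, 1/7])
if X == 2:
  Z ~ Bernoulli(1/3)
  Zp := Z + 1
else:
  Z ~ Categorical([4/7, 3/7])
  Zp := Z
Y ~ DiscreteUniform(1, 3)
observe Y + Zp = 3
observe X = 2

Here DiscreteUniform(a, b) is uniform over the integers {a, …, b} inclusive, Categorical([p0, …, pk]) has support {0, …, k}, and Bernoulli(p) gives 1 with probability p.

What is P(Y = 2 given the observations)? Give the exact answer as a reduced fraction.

Enumerate traces; 2 have nonzero weight after conditioning:
  (X=2, Z=0, Y=2) weight 2/63
  (X=2, Z=1, Y=1) weight 1/63
Group by Y:
  weight(Y=1) = 1/63
  weight(Y=2) = 2/63
Total weight = 1/63 + 2/63 = 1/21
P(Y=1 | obs) = 1/63 / 1/21 = 1/3
P(Y=2 | obs) = 2/63 / 1/21 = 2/3

P(Y = 2 | obs) = 2/3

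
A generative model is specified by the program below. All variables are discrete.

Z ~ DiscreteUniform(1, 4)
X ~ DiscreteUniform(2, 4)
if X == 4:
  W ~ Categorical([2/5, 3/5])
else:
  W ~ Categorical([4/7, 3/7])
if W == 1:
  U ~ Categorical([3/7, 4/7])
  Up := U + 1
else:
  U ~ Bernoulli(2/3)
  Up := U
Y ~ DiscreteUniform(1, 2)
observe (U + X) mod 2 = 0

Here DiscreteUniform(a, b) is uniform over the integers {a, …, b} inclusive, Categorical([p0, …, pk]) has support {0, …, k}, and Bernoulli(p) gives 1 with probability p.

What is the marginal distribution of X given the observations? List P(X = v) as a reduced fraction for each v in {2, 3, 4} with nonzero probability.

Enumerate traces; 48 have nonzero weight after conditioning:
  (Z=1, X=2, W=0, U=0, Y=1) weight 1/126
  (Z=1, X=2, W=0, U=0, Y=2) weight 1/126
  (Z=1, X=2, W=1, U=0, Y=1) weight 3/392
  (Z=1, X=2, W=1, U=0, Y=2) weight 3/392
  (Z=1, X=3, W=0, U=1, Y=1) weight 1/63
  (Z=1, X=3, W=0, U=1, Y=2) weight 1/63
  (Z=1, X=3, W=1, U=1, Y=1) weight 1/98
  (Z=1, X=3, W=1, U=1, Y=2) weight 1/98
  (Z=1, X=4, W=0, U=0, Y=1) weight 1/180
  … 39 more
Group by X:
  weight(X=2) = 55/441
  weight(X=3) = 92/441
  weight(X=4) = 41/315
Total weight = 55/441 + 92/441 + 41/315 = 146/315
P(X=2 | obs) = 55/441 / 146/315 = 275/1022
P(X=3 | obs) = 92/441 / 146/315 = 230/511
P(X=4 | obs) = 41/315 / 146/315 = 41/146

P(X=2) = 275/1022, P(X=3) = 230/511, P(X=4) = 41/146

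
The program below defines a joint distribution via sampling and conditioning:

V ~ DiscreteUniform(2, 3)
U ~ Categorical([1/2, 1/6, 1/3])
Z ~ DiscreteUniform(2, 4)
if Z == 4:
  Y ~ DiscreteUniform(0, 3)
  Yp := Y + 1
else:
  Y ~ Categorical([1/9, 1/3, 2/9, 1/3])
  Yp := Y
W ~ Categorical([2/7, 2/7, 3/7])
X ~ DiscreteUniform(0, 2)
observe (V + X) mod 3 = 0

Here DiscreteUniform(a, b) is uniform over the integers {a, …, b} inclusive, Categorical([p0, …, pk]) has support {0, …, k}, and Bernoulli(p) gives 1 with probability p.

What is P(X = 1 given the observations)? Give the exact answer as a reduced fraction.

P(X = 1 | obs) = 1/2

Enumerate traces; 216 have nonzero weight after conditioning:
  (V=2, U=0, Z=2, Y=0, W=0, X=1) weight 1/1134
  (V=2, U=0, Z=2, Y=0, W=1, X=1) weight 1/1134
  (V=2, U=0, Z=2, Y=0, W=2, X=1) weight 1/756
  (V=2, U=0, Z=2, Y=1, W=0, X=1) weight 1/378
  (V=2, U=0, Z=2, Y=1, W=1, X=1) weight 1/378
  (V=2, U=0, Z=2, Y=1, W=2, X=1) weight 1/252
  (V=2, U=0, Z=2, Y=2, W=0, X=1) weight 1/567
  (V=2, U=0, Z=2, Y=2, W=1, X=1) weight 1/567
  (V=3, U=0, Z=2, Y=0, W=0, X=0) weight 1/1134
  … 207 more
Group by X:
  weight(X=0) = 1/6
  weight(X=1) = 1/6
Total weight = 1/6 + 1/6 = 1/3
P(X=0 | obs) = 1/6 / 1/3 = 1/2
P(X=1 | obs) = 1/6 / 1/3 = 1/2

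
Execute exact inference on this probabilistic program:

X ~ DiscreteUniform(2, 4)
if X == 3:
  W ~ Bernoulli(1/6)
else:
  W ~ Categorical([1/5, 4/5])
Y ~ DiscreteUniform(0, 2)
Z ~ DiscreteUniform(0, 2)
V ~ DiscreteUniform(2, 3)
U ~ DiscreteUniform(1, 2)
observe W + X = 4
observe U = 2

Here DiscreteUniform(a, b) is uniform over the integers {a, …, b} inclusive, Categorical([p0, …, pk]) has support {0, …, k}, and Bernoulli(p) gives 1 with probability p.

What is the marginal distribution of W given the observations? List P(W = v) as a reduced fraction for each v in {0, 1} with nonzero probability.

P(W=0) = 6/11, P(W=1) = 5/11

Enumerate traces; 36 have nonzero weight after conditioning:
  (X=3, W=1, Y=0, Z=0, V=2, U=2) weight 1/648
  (X=3, W=1, Y=0, Z=0, V=3, U=2) weight 1/648
  (X=3, W=1, Y=0, Z=1, V=2, U=2) weight 1/648
  (X=3, W=1, Y=0, Z=1, V=3, U=2) weight 1/648
  (X=3, W=1, Y=0, Z=2, V=2, U=2) weight 1/648
  (X=3, W=1, Y=0, Z=2, V=3, U=2) weight 1/648
  (X=3, W=1, Y=1, Z=0, V=2, U=2) weight 1/648
  (X=3, W=1, Y=1, Z=0, V=3, U=2) weight 1/648
  (X=4, W=0, Y=0, Z=0, V=2, U=2) weight 1/540
  … 27 more
Group by W:
  weight(W=0) = 1/30
  weight(W=1) = 1/36
Total weight = 1/30 + 1/36 = 11/180
P(W=0 | obs) = 1/30 / 11/180 = 6/11
P(W=1 | obs) = 1/36 / 11/180 = 5/11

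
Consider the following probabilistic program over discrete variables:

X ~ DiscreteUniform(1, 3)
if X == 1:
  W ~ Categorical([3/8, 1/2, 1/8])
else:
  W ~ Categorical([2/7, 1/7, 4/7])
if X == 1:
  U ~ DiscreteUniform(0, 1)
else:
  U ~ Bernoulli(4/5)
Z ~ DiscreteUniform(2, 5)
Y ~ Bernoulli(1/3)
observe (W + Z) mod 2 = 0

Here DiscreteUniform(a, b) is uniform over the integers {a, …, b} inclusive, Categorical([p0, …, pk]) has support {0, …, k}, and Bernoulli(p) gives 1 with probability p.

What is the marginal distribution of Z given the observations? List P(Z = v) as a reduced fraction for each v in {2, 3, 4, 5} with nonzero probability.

P(Z=2) = 31/84, P(Z=3) = 11/84, P(Z=4) = 31/84, P(Z=5) = 11/84

Enumerate traces; 72 have nonzero weight after conditioning:
  (X=1, W=0, U=0, Z=2, Y=0) weight 1/96
  (X=1, W=0, U=0, Z=2, Y=1) weight 1/192
  (X=1, W=0, U=0, Z=4, Y=0) weight 1/96
  (X=1, W=0, U=0, Z=4, Y=1) weight 1/192
  (X=1, W=0, U=1, Z=2, Y=0) weight 1/96
  (X=1, W=0, U=1, Z=2, Y=1) weight 1/192
  (X=1, W=0, U=1, Z=4, Y=0) weight 1/96
  (X=1, W=0, U=1, Z=4, Y=1) weight 1/192
  (X=1, W=1, U=0, Z=3, Y=0) weight 1/72
  (X=1, W=1, U=0, Z=5, Y=0) weight 1/72
  … 62 more
Group by Z:
  weight(Z=2) = 31/168
  weight(Z=3) = 11/168
  weight(Z=4) = 31/168
  weight(Z=5) = 11/168
Total weight = 31/168 + 11/168 + 31/168 + 11/168 = 1/2
P(Z=2 | obs) = 31/168 / 1/2 = 31/84
P(Z=3 | obs) = 11/168 / 1/2 = 11/84
P(Z=4 | obs) = 31/168 / 1/2 = 31/84
P(Z=5 | obs) = 11/168 / 1/2 = 11/84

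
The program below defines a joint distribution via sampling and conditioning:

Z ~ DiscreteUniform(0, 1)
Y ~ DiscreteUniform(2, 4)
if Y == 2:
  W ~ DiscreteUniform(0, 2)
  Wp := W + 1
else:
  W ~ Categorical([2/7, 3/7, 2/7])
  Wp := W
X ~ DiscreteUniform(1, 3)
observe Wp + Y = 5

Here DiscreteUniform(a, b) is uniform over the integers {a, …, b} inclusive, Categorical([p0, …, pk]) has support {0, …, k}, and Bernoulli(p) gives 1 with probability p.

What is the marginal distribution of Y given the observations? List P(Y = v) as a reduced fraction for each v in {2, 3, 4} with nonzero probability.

P(Y=2) = 7/22, P(Y=3) = 3/11, P(Y=4) = 9/22

Enumerate traces; 18 have nonzero weight after conditioning:
  (Z=0, Y=2, W=2, X=1) weight 1/54
  (Z=0, Y=2, W=2, X=2) weight 1/54
  (Z=0, Y=2, W=2, X=3) weight 1/54
  (Z=0, Y=3, W=2, X=1) weight 1/63
  (Z=0, Y=3, W=2, X=2) weight 1/63
  (Z=0, Y=3, W=2, X=3) weight 1/63
  (Z=0, Y=4, W=1, X=1) weight 1/42
  (Z=0, Y=4, W=1, X=2) weight 1/42
  … 10 more
Group by Y:
  weight(Y=2) = 1/9
  weight(Y=3) = 2/21
  weight(Y=4) = 1/7
Total weight = 1/9 + 2/21 + 1/7 = 22/63
P(Y=2 | obs) = 1/9 / 22/63 = 7/22
P(Y=3 | obs) = 2/21 / 22/63 = 3/11
P(Y=4 | obs) = 1/7 / 22/63 = 9/22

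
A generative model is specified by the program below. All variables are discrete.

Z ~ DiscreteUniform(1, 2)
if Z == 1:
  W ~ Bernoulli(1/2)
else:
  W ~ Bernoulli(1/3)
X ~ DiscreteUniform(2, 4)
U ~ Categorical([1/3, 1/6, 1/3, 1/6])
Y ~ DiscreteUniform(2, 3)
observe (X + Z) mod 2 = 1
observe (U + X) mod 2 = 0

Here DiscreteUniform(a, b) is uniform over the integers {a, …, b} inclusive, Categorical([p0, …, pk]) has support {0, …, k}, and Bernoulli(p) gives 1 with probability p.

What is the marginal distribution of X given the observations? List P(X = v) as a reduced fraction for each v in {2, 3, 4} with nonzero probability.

Enumerate traces; 24 have nonzero weight after conditioning:
  (Z=1, W=0, X=2, U=0, Y=2) weight 1/72
  (Z=1, W=0, X=2, U=0, Y=3) weight 1/72
  (Z=1, W=0, X=2, U=2, Y=2) weight 1/72
  (Z=1, W=0, X=2, U=2, Y=3) weight 1/72
  (Z=1, W=0, X=4, U=0, Y=2) weight 1/72
  (Z=1, W=0, X=4, U=0, Y=3) weight 1/72
  (Z=1, W=0, X=4, U=2, Y=2) weight 1/72
  (Z=1, W=0, X=4, U=2, Y=3) weight 1/72
  (Z=2, W=0, X=3, U=1, Y=2) weight 1/108
  … 15 more
Group by X:
  weight(X=2) = 1/9
  weight(X=3) = 1/18
  weight(X=4) = 1/9
Total weight = 1/9 + 1/18 + 1/9 = 5/18
P(X=2 | obs) = 1/9 / 5/18 = 2/5
P(X=3 | obs) = 1/18 / 5/18 = 1/5
P(X=4 | obs) = 1/9 / 5/18 = 2/5

P(X=2) = 2/5, P(X=3) = 1/5, P(X=4) = 2/5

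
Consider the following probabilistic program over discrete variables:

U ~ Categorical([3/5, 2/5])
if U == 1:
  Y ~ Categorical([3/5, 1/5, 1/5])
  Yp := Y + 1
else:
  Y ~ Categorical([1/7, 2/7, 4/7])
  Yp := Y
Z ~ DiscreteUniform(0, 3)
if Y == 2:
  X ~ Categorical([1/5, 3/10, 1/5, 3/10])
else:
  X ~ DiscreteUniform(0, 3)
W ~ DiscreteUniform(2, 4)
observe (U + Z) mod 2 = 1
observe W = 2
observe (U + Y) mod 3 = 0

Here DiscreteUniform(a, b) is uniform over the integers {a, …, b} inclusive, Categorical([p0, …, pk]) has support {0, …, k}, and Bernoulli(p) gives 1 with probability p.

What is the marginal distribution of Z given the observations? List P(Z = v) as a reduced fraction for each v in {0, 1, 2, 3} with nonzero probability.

P(Z=0) = 7/29, P(Z=1) = 15/58, P(Z=2) = 7/29, P(Z=3) = 15/58

Enumerate traces; 16 have nonzero weight after conditioning:
  (U=0, Y=0, Z=1, X=0, W=2) weight 1/560
  (U=0, Y=0, Z=1, X=1, W=2) weight 1/560
  (U=0, Y=0, Z=1, X=2, W=2) weight 1/560
  (U=0, Y=0, Z=1, X=3, W=2) weight 1/560
  (U=0, Y=0, Z=3, X=0, W=2) weight 1/560
  (U=0, Y=0, Z=3, X=1, W=2) weight 1/560
  (U=0, Y=0, Z=3, X=2, W=2) weight 1/560
  (U=0, Y=0, Z=3, X=3, W=2) weight 1/560
  (U=1, Y=2, Z=0, X=0, W=2) weight 1/750
  (U=1, Y=2, Z=2, X=0, W=2) weight 1/750
  … 6 more
Group by Z:
  weight(Z=0) = 1/150
  weight(Z=1) = 1/140
  weight(Z=2) = 1/150
  weight(Z=3) = 1/140
Total weight = 1/150 + 1/140 + 1/150 + 1/140 = 29/1050
P(Z=0 | obs) = 1/150 / 29/1050 = 7/29
P(Z=1 | obs) = 1/140 / 29/1050 = 15/58
P(Z=2 | obs) = 1/150 / 29/1050 = 7/29
P(Z=3 | obs) = 1/140 / 29/1050 = 15/58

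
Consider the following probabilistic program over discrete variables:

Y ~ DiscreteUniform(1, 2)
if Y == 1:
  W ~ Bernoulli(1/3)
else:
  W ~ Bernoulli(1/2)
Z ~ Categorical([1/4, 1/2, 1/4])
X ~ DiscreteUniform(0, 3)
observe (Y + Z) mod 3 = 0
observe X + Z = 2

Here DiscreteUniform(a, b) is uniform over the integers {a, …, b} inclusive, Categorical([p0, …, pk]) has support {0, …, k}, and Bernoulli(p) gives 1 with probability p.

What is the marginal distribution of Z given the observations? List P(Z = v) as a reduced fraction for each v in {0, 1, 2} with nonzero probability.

Enumerate traces; 4 have nonzero weight after conditioning:
  (Y=1, W=0, Z=2, X=0) weight 1/48
  (Y=1, W=1, Z=2, X=0) weight 1/96
  (Y=2, W=0, Z=1, X=1) weight 1/32
  (Y=2, W=1, Z=1, X=1) weight 1/32
Group by Z:
  weight(Z=1) = 1/16
  weight(Z=2) = 1/32
Total weight = 1/16 + 1/32 = 3/32
P(Z=1 | obs) = 1/16 / 3/32 = 2/3
P(Z=2 | obs) = 1/32 / 3/32 = 1/3

P(Z=1) = 2/3, P(Z=2) = 1/3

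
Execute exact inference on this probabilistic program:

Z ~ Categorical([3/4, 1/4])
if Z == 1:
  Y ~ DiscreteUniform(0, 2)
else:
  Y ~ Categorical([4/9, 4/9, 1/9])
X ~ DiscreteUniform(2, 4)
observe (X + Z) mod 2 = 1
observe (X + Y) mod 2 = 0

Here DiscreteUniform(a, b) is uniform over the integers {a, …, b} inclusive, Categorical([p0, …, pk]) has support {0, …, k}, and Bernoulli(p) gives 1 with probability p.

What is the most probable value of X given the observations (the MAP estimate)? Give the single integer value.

argmax_v P(X = v | obs) = 3

Enumerate traces; 5 have nonzero weight after conditioning:
  (Z=0, Y=1, X=3) weight 1/9
  (Z=1, Y=0, X=2) weight 1/36
  (Z=1, Y=0, X=4) weight 1/36
  (Z=1, Y=2, X=2) weight 1/36
  (Z=1, Y=2, X=4) weight 1/36
Group by X:
  weight(X=2) = 1/18
  weight(X=3) = 1/9
  weight(X=4) = 1/18
Total weight = 1/18 + 1/9 + 1/18 = 2/9
P(X=2 | obs) = 1/18 / 2/9 = 1/4
P(X=3 | obs) = 1/9 / 2/9 = 1/2
P(X=4 | obs) = 1/18 / 2/9 = 1/4
argmax = 3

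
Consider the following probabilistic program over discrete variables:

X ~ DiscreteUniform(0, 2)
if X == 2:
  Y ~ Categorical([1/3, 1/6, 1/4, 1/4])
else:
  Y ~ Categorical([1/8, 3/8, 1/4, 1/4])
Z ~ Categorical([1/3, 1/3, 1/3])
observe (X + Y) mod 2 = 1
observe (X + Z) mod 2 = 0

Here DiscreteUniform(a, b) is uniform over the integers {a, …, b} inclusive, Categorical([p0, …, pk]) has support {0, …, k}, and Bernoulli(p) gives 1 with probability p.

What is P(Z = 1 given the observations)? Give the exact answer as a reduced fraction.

Enumerate traces; 10 have nonzero weight after conditioning:
  (X=0, Y=1, Z=0) weight 1/24
  (X=0, Y=1, Z=2) weight 1/24
  (X=0, Y=3, Z=0) weight 1/36
  (X=0, Y=3, Z=2) weight 1/36
  (X=1, Y=0, Z=1) weight 1/72
  (X=1, Y=2, Z=1) weight 1/36
  (X=2, Y=1, Z=0) weight 1/54
  (X=2, Y=1, Z=2) weight 1/54
  … 2 more
Group by Z:
  weight(Z=0) = 25/216
  weight(Z=1) = 1/24
  weight(Z=2) = 25/216
Total weight = 25/216 + 1/24 + 25/216 = 59/216
P(Z=0 | obs) = 25/216 / 59/216 = 25/59
P(Z=1 | obs) = 1/24 / 59/216 = 9/59
P(Z=2 | obs) = 25/216 / 59/216 = 25/59

P(Z = 1 | obs) = 9/59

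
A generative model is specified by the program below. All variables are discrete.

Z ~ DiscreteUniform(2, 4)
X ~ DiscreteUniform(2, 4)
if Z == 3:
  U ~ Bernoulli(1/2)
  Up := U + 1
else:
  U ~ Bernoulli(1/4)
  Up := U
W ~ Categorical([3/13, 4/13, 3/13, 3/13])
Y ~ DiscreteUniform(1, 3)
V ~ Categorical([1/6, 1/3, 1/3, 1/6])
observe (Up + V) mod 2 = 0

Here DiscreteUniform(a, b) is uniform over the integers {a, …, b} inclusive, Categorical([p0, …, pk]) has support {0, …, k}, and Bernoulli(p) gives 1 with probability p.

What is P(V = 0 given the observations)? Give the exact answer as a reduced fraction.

Enumerate traces; 432 have nonzero weight after conditioning:
  (Z=2, X=2, U=0, W=0, Y=1, V=0) weight 1/936
  (Z=2, X=2, U=0, W=0, Y=1, V=2) weight 1/468
  (Z=2, X=2, U=0, W=0, Y=2, V=0) weight 1/936
  (Z=2, X=2, U=0, W=0, Y=2, V=2) weight 1/468
  (Z=2, X=2, U=0, W=0, Y=3, V=0) weight 1/936
  (Z=2, X=2, U=0, W=0, Y=3, V=2) weight 1/468
  (Z=2, X=2, U=0, W=1, Y=1, V=0) weight 1/702
  (Z=2, X=2, U=0, W=1, Y=1, V=2) weight 1/351
  (Z=2, X=2, U=1, W=0, Y=1, V=1) weight 1/1404
  (Z=2, X=2, U=1, W=0, Y=1, V=3) weight 1/2808
  … 422 more
Group by V:
  weight(V=0) = 1/9
  weight(V=1) = 1/9
  weight(V=2) = 2/9
  weight(V=3) = 1/18
Total weight = 1/9 + 1/9 + 2/9 + 1/18 = 1/2
P(V=0 | obs) = 1/9 / 1/2 = 2/9
P(V=1 | obs) = 1/9 / 1/2 = 2/9
P(V=2 | obs) = 2/9 / 1/2 = 4/9
P(V=3 | obs) = 1/18 / 1/2 = 1/9

P(V = 0 | obs) = 2/9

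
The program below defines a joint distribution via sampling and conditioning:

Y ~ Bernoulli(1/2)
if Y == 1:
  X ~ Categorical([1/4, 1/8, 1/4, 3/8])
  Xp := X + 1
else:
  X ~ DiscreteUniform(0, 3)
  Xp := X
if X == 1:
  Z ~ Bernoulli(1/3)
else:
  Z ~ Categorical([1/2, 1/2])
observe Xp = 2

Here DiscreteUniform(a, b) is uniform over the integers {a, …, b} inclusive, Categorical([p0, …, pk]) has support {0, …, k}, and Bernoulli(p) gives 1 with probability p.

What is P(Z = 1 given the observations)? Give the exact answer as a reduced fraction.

P(Z = 1 | obs) = 4/9

Enumerate traces; 4 have nonzero weight after conditioning:
  (Y=0, X=2, Z=0) weight 1/16
  (Y=0, X=2, Z=1) weight 1/16
  (Y=1, X=1, Z=0) weight 1/24
  (Y=1, X=1, Z=1) weight 1/48
Group by Z:
  weight(Z=0) = 5/48
  weight(Z=1) = 1/12
Total weight = 5/48 + 1/12 = 3/16
P(Z=0 | obs) = 5/48 / 3/16 = 5/9
P(Z=1 | obs) = 1/12 / 3/16 = 4/9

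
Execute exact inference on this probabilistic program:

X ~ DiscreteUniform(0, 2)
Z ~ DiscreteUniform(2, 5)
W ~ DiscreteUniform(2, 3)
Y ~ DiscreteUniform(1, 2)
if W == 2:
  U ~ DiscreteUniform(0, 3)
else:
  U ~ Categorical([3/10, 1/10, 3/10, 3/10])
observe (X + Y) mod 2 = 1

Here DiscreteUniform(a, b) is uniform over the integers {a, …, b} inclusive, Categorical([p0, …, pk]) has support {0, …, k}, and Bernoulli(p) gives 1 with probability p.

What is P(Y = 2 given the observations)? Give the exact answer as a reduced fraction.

P(Y = 2 | obs) = 1/3

Enumerate traces; 96 have nonzero weight after conditioning:
  (X=0, Z=2, W=2, Y=1, U=0) weight 1/192
  (X=0, Z=2, W=2, Y=1, U=1) weight 1/192
  (X=0, Z=2, W=2, Y=1, U=2) weight 1/192
  (X=0, Z=2, W=2, Y=1, U=3) weight 1/192
  (X=0, Z=2, W=3, Y=1, U=0) weight 1/160
  (X=0, Z=2, W=3, Y=1, U=1) weight 1/480
  (X=0, Z=2, W=3, Y=1, U=2) weight 1/160
  (X=0, Z=2, W=3, Y=1, U=3) weight 1/160
  (X=1, Z=2, W=2, Y=2, U=0) weight 1/192
  … 87 more
Group by Y:
  weight(Y=1) = 1/3
  weight(Y=2) = 1/6
Total weight = 1/3 + 1/6 = 1/2
P(Y=1 | obs) = 1/3 / 1/2 = 2/3
P(Y=2 | obs) = 1/6 / 1/2 = 1/3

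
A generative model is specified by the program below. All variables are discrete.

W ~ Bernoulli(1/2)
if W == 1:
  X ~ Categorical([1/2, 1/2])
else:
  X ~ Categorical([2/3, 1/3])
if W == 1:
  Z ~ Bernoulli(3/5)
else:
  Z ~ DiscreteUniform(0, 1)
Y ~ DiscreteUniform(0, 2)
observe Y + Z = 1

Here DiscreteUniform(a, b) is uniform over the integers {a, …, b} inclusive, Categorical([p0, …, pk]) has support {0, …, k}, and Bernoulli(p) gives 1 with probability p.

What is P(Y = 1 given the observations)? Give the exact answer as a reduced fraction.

P(Y = 1 | obs) = 9/20

Enumerate traces; 8 have nonzero weight after conditioning:
  (W=0, X=0, Z=0, Y=1) weight 1/18
  (W=0, X=0, Z=1, Y=0) weight 1/18
  (W=0, X=1, Z=0, Y=1) weight 1/36
  (W=0, X=1, Z=1, Y=0) weight 1/36
  (W=1, X=0, Z=0, Y=1) weight 1/30
  (W=1, X=0, Z=1, Y=0) weight 1/20
  (W=1, X=1, Z=0, Y=1) weight 1/30
  (W=1, X=1, Z=1, Y=0) weight 1/20
Group by Y:
  weight(Y=0) = 11/60
  weight(Y=1) = 3/20
Total weight = 11/60 + 3/20 = 1/3
P(Y=0 | obs) = 11/60 / 1/3 = 11/20
P(Y=1 | obs) = 3/20 / 1/3 = 9/20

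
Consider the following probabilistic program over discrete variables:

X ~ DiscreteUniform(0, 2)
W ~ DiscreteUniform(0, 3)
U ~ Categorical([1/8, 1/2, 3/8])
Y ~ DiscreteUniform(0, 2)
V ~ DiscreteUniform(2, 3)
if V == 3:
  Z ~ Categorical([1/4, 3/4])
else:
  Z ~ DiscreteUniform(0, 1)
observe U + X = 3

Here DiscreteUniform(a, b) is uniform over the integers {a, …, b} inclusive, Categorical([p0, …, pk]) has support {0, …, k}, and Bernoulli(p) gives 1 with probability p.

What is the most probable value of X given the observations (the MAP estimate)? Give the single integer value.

argmax_v P(X = v | obs) = 2

Enumerate traces; 96 have nonzero weight after conditioning:
  (X=1, W=0, U=2, Y=0, V=2, Z=0) weight 1/384
  (X=1, W=0, U=2, Y=0, V=2, Z=1) weight 1/384
  (X=1, W=0, U=2, Y=0, V=3, Z=0) weight 1/768
  (X=1, W=0, U=2, Y=0, V=3, Z=1) weight 1/256
  (X=1, W=0, U=2, Y=1, V=2, Z=0) weight 1/384
  (X=1, W=0, U=2, Y=1, V=2, Z=1) weight 1/384
  (X=1, W=0, U=2, Y=1, V=3, Z=0) weight 1/768
  (X=1, W=0, U=2, Y=1, V=3, Z=1) weight 1/256
  (X=2, W=0, U=1, Y=0, V=2, Z=0) weight 1/288
  … 87 more
Group by X:
  weight(X=1) = 1/8
  weight(X=2) = 1/6
Total weight = 1/8 + 1/6 = 7/24
P(X=1 | obs) = 1/8 / 7/24 = 3/7
P(X=2 | obs) = 1/6 / 7/24 = 4/7
argmax = 2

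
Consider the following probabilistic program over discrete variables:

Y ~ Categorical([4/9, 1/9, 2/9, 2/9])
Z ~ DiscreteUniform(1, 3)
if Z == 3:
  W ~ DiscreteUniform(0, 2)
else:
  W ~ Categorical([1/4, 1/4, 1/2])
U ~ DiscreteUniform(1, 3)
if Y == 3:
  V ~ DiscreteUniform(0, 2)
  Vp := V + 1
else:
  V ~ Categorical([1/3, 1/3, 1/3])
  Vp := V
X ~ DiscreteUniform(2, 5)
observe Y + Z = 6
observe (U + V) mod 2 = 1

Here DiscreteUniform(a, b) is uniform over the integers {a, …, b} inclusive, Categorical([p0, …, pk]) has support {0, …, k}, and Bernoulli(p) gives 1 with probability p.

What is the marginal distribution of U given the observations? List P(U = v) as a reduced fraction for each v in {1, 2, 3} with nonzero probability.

Enumerate traces; 60 have nonzero weight after conditioning:
  (Y=3, Z=3, W=0, U=1, V=0, X=2) weight 1/1458
  (Y=3, Z=3, W=0, U=1, V=0, X=3) weight 1/1458
  (Y=3, Z=3, W=0, U=1, V=0, X=4) weight 1/1458
  (Y=3, Z=3, W=0, U=1, V=0, X=5) weight 1/1458
  (Y=3, Z=3, W=0, U=1, V=2, X=2) weight 1/1458
  (Y=3, Z=3, W=0, U=1, V=2, X=3) weight 1/1458
  (Y=3, Z=3, W=0, U=1, V=2, X=4) weight 1/1458
  (Y=3, Z=3, W=0, U=1, V=2, X=5) weight 1/1458
  (Y=3, Z=3, W=0, U=2, V=1, X=2) weight 1/1458
  (Y=3, Z=3, W=0, U=3, V=0, X=2) weight 1/1458
  … 50 more
Group by U:
  weight(U=1) = 4/243
  weight(U=2) = 2/243
  weight(U=3) = 4/243
Total weight = 4/243 + 2/243 + 4/243 = 10/243
P(U=1 | obs) = 4/243 / 10/243 = 2/5
P(U=2 | obs) = 2/243 / 10/243 = 1/5
P(U=3 | obs) = 4/243 / 10/243 = 2/5

P(U=1) = 2/5, P(U=2) = 1/5, P(U=3) = 2/5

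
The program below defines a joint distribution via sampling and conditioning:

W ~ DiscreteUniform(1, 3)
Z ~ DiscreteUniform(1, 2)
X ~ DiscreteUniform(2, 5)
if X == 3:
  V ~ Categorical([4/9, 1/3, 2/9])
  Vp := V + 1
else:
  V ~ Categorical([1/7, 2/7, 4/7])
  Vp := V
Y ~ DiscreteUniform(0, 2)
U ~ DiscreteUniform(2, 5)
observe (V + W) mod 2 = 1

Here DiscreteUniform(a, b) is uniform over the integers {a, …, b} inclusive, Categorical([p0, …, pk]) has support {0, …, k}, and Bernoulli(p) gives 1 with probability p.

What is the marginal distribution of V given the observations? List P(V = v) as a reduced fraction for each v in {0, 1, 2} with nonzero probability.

Enumerate traces; 480 have nonzero weight after conditioning:
  (W=1, Z=1, X=2, V=0, Y=0, U=2) weight 1/2016
  (W=1, Z=1, X=2, V=0, Y=0, U=3) weight 1/2016
  (W=1, Z=1, X=2, V=0, Y=0, U=4) weight 1/2016
  (W=1, Z=1, X=2, V=0, Y=0, U=5) weight 1/2016
  (W=1, Z=1, X=2, V=0, Y=1, U=2) weight 1/2016
  (W=1, Z=1, X=2, V=0, Y=1, U=3) weight 1/2016
  (W=1, Z=1, X=2, V=0, Y=1, U=4) weight 1/2016
  (W=1, Z=1, X=2, V=0, Y=1, U=5) weight 1/2016
  (W=1, Z=1, X=2, V=2, Y=0, U=2) weight 1/504
  (W=2, Z=1, X=2, V=1, Y=0, U=2) weight 1/1008
  … 470 more
Group by V:
  weight(V=0) = 55/378
  weight(V=1) = 25/252
  weight(V=2) = 61/189
Total weight = 55/378 + 25/252 + 61/189 = 143/252
P(V=0 | obs) = 55/378 / 143/252 = 10/39
P(V=1 | obs) = 25/252 / 143/252 = 25/143
P(V=2 | obs) = 61/189 / 143/252 = 244/429

P(V=0) = 10/39, P(V=1) = 25/143, P(V=2) = 244/429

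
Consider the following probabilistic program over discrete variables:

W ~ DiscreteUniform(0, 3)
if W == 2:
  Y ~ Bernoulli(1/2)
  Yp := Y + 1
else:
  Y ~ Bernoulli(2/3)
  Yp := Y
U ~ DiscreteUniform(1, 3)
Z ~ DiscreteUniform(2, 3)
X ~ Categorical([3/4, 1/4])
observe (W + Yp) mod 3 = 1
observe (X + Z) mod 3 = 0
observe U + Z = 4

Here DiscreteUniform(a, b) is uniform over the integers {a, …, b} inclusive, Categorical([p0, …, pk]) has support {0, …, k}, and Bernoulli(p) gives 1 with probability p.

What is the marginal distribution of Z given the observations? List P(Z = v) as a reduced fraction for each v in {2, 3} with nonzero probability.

Enumerate traces; 8 have nonzero weight after conditioning:
  (W=0, Y=1, U=1, Z=3, X=0) weight 1/48
  (W=0, Y=1, U=2, Z=2, X=1) weight 1/144
  (W=1, Y=0, U=1, Z=3, X=0) weight 1/96
  (W=1, Y=0, U=2, Z=2, X=1) weight 1/288
  (W=2, Y=1, U=1, Z=3, X=0) weight 1/64
  (W=2, Y=1, U=2, Z=2, X=1) weight 1/192
  (W=3, Y=1, U=1, Z=3, X=0) weight 1/48
  (W=3, Y=1, U=2, Z=2, X=1) weight 1/144
Group by Z:
  weight(Z=2) = 13/576
  weight(Z=3) = 13/192
Total weight = 13/576 + 13/192 = 13/144
P(Z=2 | obs) = 13/576 / 13/144 = 1/4
P(Z=3 | obs) = 13/192 / 13/144 = 3/4

P(Z=2) = 1/4, P(Z=3) = 3/4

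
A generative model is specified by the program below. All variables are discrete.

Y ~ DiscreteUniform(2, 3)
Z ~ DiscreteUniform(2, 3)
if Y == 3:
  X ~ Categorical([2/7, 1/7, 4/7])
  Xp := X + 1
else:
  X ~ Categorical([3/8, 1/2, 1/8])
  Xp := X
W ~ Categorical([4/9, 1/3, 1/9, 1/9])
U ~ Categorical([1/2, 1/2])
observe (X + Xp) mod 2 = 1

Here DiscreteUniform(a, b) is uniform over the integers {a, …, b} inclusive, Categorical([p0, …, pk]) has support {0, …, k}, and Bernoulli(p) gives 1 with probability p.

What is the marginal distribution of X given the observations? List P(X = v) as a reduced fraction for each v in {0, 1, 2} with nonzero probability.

P(X=0) = 2/7, P(X=1) = 1/7, P(X=2) = 4/7

Enumerate traces; 48 have nonzero weight after conditioning:
  (Y=3, Z=2, X=0, W=0, U=0) weight 1/63
  (Y=3, Z=2, X=0, W=0, U=1) weight 1/63
  (Y=3, Z=2, X=0, W=1, U=0) weight 1/84
  (Y=3, Z=2, X=0, W=1, U=1) weight 1/84
  (Y=3, Z=2, X=0, W=2, U=0) weight 1/252
  (Y=3, Z=2, X=0, W=2, U=1) weight 1/252
  (Y=3, Z=2, X=0, W=3, U=0) weight 1/252
  (Y=3, Z=2, X=0, W=3, U=1) weight 1/252
  (Y=3, Z=2, X=1, W=0, U=0) weight 1/126
  (Y=3, Z=2, X=2, W=0, U=0) weight 2/63
  … 38 more
Group by X:
  weight(X=0) = 1/7
  weight(X=1) = 1/14
  weight(X=2) = 2/7
Total weight = 1/7 + 1/14 + 2/7 = 1/2
P(X=0 | obs) = 1/7 / 1/2 = 2/7
P(X=1 | obs) = 1/14 / 1/2 = 1/7
P(X=2 | obs) = 2/7 / 1/2 = 4/7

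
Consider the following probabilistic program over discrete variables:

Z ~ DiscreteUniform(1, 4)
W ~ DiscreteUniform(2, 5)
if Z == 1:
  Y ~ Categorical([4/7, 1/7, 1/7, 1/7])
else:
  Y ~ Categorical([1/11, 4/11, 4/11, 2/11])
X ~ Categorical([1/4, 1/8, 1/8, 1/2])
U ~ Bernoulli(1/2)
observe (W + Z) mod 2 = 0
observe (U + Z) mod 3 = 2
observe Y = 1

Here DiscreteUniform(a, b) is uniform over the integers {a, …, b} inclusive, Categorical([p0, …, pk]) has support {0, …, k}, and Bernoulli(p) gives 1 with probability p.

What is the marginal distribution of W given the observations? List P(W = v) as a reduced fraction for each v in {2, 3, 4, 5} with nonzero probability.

Enumerate traces; 24 have nonzero weight after conditioning:
  (Z=1, W=3, Y=1, X=0, U=1) weight 1/896
  (Z=1, W=3, Y=1, X=1, U=1) weight 1/1792
  (Z=1, W=3, Y=1, X=2, U=1) weight 1/1792
  (Z=1, W=3, Y=1, X=3, U=1) weight 1/448
  (Z=1, W=5, Y=1, X=0, U=1) weight 1/896
  (Z=1, W=5, Y=1, X=1, U=1) weight 1/1792
  (Z=1, W=5, Y=1, X=2, U=1) weight 1/1792
  (Z=1, W=5, Y=1, X=3, U=1) weight 1/448
  (Z=2, W=2, Y=1, X=0, U=0) weight 1/352
  (Z=2, W=4, Y=1, X=0, U=0) weight 1/352
  … 14 more
Group by W:
  weight(W=2) = 1/44
  weight(W=3) = 1/224
  weight(W=4) = 1/44
  weight(W=5) = 1/224
Total weight = 1/44 + 1/224 + 1/44 + 1/224 = 67/1232
P(W=2 | obs) = 1/44 / 67/1232 = 28/67
P(W=3 | obs) = 1/224 / 67/1232 = 11/134
P(W=4 | obs) = 1/44 / 67/1232 = 28/67
P(W=5 | obs) = 1/224 / 67/1232 = 11/134

P(W=2) = 28/67, P(W=3) = 11/134, P(W=4) = 28/67, P(W=5) = 11/134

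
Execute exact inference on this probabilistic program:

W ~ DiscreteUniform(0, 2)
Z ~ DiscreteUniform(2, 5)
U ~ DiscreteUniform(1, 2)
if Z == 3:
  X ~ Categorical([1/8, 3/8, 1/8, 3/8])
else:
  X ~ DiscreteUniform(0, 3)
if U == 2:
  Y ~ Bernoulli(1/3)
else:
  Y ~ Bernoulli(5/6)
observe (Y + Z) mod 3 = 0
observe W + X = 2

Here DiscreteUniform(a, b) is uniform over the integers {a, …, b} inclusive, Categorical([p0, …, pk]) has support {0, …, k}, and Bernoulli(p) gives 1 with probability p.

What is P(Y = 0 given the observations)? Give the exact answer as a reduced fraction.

P(Y = 0 | obs) = 25/109

Enumerate traces; 18 have nonzero weight after conditioning:
  (W=0, Z=2, U=1, X=2, Y=1) weight 5/576
  (W=0, Z=2, U=2, X=2, Y=1) weight 1/288
  (W=0, Z=3, U=1, X=2, Y=0) weight 1/1152
  (W=0, Z=3, U=2, X=2, Y=0) weight 1/288
  (W=0, Z=5, U=1, X=2, Y=1) weight 5/576
  (W=0, Z=5, U=2, X=2, Y=1) weight 1/288
  (W=1, Z=2, U=1, X=1, Y=1) weight 5/576
  (W=1, Z=2, U=2, X=1, Y=1) weight 1/288
  … 10 more
Group by Y:
  weight(Y=0) = 25/1152
  weight(Y=1) = 7/96
Total weight = 25/1152 + 7/96 = 109/1152
P(Y=0 | obs) = 25/1152 / 109/1152 = 25/109
P(Y=1 | obs) = 7/96 / 109/1152 = 84/109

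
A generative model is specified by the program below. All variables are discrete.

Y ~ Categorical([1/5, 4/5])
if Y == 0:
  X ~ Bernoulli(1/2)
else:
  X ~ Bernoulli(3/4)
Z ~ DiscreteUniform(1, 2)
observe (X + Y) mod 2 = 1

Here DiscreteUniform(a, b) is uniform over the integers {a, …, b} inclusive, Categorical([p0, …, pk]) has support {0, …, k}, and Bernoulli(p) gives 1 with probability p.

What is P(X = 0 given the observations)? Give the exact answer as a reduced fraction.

P(X = 0 | obs) = 2/3

Enumerate traces; 4 have nonzero weight after conditioning:
  (Y=0, X=1, Z=1) weight 1/20
  (Y=0, X=1, Z=2) weight 1/20
  (Y=1, X=0, Z=1) weight 1/10
  (Y=1, X=0, Z=2) weight 1/10
Group by X:
  weight(X=0) = 1/5
  weight(X=1) = 1/10
Total weight = 1/5 + 1/10 = 3/10
P(X=0 | obs) = 1/5 / 3/10 = 2/3
P(X=1 | obs) = 1/10 / 3/10 = 1/3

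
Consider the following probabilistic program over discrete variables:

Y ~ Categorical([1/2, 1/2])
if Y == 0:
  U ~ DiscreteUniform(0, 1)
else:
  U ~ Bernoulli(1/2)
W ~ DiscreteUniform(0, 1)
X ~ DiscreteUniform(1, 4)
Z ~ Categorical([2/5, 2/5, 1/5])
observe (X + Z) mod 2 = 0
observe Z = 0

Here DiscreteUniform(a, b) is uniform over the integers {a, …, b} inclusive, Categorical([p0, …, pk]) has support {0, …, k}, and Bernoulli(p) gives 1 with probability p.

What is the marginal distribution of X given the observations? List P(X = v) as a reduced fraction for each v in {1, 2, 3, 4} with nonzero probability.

Enumerate traces; 16 have nonzero weight after conditioning:
  (Y=0, U=0, W=0, X=2, Z=0) weight 1/80
  (Y=0, U=0, W=0, X=4, Z=0) weight 1/80
  (Y=0, U=0, W=1, X=2, Z=0) weight 1/80
  (Y=0, U=0, W=1, X=4, Z=0) weight 1/80
  (Y=0, U=1, W=0, X=2, Z=0) weight 1/80
  (Y=0, U=1, W=0, X=4, Z=0) weight 1/80
  (Y=0, U=1, W=1, X=2, Z=0) weight 1/80
  (Y=0, U=1, W=1, X=4, Z=0) weight 1/80
  … 8 more
Group by X:
  weight(X=2) = 1/10
  weight(X=4) = 1/10
Total weight = 1/10 + 1/10 = 1/5
P(X=2 | obs) = 1/10 / 1/5 = 1/2
P(X=4 | obs) = 1/10 / 1/5 = 1/2

P(X=2) = 1/2, P(X=4) = 1/2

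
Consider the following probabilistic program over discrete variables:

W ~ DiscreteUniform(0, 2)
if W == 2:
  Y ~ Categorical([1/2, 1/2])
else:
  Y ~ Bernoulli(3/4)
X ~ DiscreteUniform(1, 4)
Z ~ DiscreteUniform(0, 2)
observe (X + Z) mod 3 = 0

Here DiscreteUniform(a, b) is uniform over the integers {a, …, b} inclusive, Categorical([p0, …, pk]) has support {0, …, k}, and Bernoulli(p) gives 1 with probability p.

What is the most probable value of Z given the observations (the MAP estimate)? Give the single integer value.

Enumerate traces; 24 have nonzero weight after conditioning:
  (W=0, Y=0, X=1, Z=2) weight 1/144
  (W=0, Y=0, X=2, Z=1) weight 1/144
  (W=0, Y=0, X=3, Z=0) weight 1/144
  (W=0, Y=0, X=4, Z=2) weight 1/144
  (W=0, Y=1, X=1, Z=2) weight 1/48
  (W=0, Y=1, X=2, Z=1) weight 1/48
  (W=0, Y=1, X=3, Z=0) weight 1/48
  (W=0, Y=1, X=4, Z=2) weight 1/48
  … 16 more
Group by Z:
  weight(Z=0) = 1/12
  weight(Z=1) = 1/12
  weight(Z=2) = 1/6
Total weight = 1/12 + 1/12 + 1/6 = 1/3
P(Z=0 | obs) = 1/12 / 1/3 = 1/4
P(Z=1 | obs) = 1/12 / 1/3 = 1/4
P(Z=2 | obs) = 1/6 / 1/3 = 1/2
argmax = 2

argmax_v P(Z = v | obs) = 2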